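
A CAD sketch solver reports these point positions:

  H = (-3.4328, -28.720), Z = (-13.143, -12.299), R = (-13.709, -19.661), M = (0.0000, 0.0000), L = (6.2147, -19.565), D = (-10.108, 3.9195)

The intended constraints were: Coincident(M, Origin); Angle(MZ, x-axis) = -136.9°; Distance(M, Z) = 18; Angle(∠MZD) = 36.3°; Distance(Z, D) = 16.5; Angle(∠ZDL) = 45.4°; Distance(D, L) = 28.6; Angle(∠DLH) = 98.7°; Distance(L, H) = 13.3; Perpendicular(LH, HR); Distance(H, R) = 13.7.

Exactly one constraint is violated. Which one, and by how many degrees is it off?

Perpendicular(LH, HR) — off by 5.10°.

M = (0.00, 0.00) ✓; MZ at -136.9° ✓; |MZ| = 18.00 ✓; ∠MZD = 36.30° ✓; |ZD| = 16.50 ✓; ∠ZDL = 45.40° ✓; |DL| = 28.60 ✓; ∠DLH = 98.70° ✓; |LH| = 13.30 ✓; ∠(LH, HR) = 84.90° ✗; |HR| = 13.70 ✓.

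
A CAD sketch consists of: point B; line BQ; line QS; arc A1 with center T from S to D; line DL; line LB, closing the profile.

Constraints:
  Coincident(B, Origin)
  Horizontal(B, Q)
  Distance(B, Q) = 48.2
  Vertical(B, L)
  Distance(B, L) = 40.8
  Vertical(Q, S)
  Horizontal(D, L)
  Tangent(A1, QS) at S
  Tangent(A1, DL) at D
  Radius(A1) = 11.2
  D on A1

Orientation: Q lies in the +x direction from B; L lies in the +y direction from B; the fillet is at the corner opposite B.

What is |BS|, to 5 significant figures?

56.563

B is at the origin; B and Q share the same y with |BQ| = 48.2 and Q on the +x side, so Q = (48.200, 0.0000). BL is vertical with |BL| = 40.8 and L on the +y side, so L = (0.0000, 40.800). The virtual corner opposite B is at (48.200, 40.800). Since A1 is tangent to QS there, TS ⟂ QS and A1 meets DL tangentially, so TD is at right angles to DL, with radius 11.2, so the center T sits 11.2 in from both sides at T = (37.000, 29.600). That places the tangent points at S = (48.200, 29.600) on QS and D = (37.000, 40.800) on DL. Then |BS| = |S − B| = 56.563.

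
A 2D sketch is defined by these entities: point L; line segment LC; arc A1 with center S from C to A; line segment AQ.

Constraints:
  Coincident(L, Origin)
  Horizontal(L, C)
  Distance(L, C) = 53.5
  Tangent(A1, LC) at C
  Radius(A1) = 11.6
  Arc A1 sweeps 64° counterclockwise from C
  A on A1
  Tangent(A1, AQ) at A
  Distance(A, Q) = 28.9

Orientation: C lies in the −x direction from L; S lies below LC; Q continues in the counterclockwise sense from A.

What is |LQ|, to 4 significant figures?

83.20

L is at the origin; LC is horizontal with |LC| = 53.5 and C on the −x side, so C = (-53.50, 0.000). Tangency of A1 to LC means the radius SC is perpendicular to LC, so S = C + (0, -11.6) = (-53.50, -11.60). On A1, C sits at bearing 90° from S; a 64° counterclockwise sweep puts A at bearing 154°, so A = S + 11.6·(cos 154°, sin 154°) = (-63.93, -6.515). Since A1 is tangent to AQ there, SA ⟂ AQ, so AQ runs along (−sin 154°, cos 154°); with |AQ| = 28.9, Q = (-76.59, -32.49). Then |LQ| = |Q − L| = 83.20.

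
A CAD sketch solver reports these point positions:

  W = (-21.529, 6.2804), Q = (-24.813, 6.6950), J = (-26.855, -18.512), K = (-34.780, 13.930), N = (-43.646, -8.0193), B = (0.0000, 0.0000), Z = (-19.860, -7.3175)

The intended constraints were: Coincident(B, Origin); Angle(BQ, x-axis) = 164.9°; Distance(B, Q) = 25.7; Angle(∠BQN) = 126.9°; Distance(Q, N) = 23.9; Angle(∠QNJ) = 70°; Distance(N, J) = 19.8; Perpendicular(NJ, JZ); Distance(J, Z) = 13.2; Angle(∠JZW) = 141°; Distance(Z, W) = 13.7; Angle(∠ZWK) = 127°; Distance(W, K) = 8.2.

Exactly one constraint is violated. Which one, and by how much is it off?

Distance(W, K) = 8.2 — off by 7.10.

B = (0.00, 0.00) ✓; BQ at 164.9° ✓; |BQ| = 25.70 ✓; ∠BQN = 126.9° ✓; |QN| = 23.90 ✓; ∠QNJ = 70.00° ✓; |NJ| = 19.80 ✓; ∠(NJ, JZ) = 90.00° ✓; |JZ| = 13.20 ✓; ∠JZW = 141.0° ✓; |ZW| = 13.70 ✓; ∠ZWK = 127.0° ✓; |WK| = 15.30 ✗.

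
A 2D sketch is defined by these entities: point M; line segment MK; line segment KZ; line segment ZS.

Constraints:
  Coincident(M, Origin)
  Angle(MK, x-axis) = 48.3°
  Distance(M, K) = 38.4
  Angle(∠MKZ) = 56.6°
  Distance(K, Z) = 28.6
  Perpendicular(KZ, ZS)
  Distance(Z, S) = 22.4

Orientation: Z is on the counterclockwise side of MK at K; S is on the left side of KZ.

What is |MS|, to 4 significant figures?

12.20

∠MKZ = 56.6°, so KZ runs at 48.3° + (180° − 56.6°) = 171.7° from the x-axis; with |KZ| = 28.6, Z = K + 28.6·(cos 171.7°, sin 171.7°) = (-2.756, 32.80). KZ is perpendicular to ZS; with |ZS| = 22.4 on the left of KZ, S = Z + 22.4·(-0.1444, -0.9895) = (-5.989, 10.63). Then |MS| = |S − M| = 12.20.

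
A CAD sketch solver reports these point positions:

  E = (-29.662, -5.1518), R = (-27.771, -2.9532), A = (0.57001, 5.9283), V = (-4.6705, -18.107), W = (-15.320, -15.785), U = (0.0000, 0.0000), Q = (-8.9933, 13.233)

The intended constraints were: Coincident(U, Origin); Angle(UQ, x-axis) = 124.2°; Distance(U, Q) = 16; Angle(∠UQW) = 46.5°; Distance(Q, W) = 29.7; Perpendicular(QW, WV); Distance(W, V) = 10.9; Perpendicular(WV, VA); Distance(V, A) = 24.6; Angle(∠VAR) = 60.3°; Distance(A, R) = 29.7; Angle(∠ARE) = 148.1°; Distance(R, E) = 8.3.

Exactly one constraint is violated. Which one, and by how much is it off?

Distance(R, E) = 8.3 — off by 5.40.

U = (0.00, 0.00) ✓; UQ at 124.2° ✓; |UQ| = 16.00 ✓; ∠UQW = 46.50° ✓; |QW| = 29.70 ✓; ∠(QW, WV) = 90.00° ✓; |WV| = 10.90 ✓; ∠(WV, VA) = 90.00° ✓; |VA| = 24.60 ✓; ∠VAR = 60.30° ✓; |AR| = 29.70 ✓; ∠ARE = 148.1° ✓; |RE| = 2.900 ✗.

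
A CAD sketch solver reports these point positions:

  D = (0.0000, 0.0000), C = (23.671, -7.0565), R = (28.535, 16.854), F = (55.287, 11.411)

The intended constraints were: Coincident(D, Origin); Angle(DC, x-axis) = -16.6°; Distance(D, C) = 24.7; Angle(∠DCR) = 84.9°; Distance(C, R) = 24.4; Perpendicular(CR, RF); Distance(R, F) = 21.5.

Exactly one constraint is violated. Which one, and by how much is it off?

Distance(R, F) = 21.5 — off by 5.80.

D = (0.00, 0.00) ✓; DC at -16.60° ✓; |DC| = 24.70 ✓; ∠DCR = 84.90° ✓; |CR| = 24.40 ✓; ∠(CR, RF) = 90.00° ✓; |RF| = 27.30 ✗.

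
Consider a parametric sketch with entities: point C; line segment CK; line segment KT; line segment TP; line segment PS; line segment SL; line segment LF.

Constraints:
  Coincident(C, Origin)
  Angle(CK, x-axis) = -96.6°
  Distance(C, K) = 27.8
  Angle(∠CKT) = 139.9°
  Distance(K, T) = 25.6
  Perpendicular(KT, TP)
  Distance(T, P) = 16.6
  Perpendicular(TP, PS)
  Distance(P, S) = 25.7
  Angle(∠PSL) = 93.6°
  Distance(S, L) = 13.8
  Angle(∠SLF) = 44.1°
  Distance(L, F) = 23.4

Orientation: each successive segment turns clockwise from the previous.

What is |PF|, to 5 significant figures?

9.4676

C is at the origin; CK runs at -96.6° with length 27.8, so K = (-3.1953, -27.616). ∠CKT = 139.9° gives KT at -136.70° from the x-axis; with |KT| = 25.6, T = (-21.826, -45.173). The perpendicularity gives TP at right angles to KT, so TP runs at 133.30°; with |TP| = 16.6, P = (-33.211, -33.092). The perpendicularity gives PS at right angles to TP, so PS runs at 43.300°; with |PS| = 25.7, S = (-14.507, -15.466). ∠PSL = 93.6° gives SL at -43.100° from the x-axis; with |SL| = 13.8, L = (-4.4308, -24.895). ∠SLF = 44.1° gives LF at -179.00° from the x-axis; with |LF| = 23.4, F = (-27.827, -25.304). Then |PF| = |F − P| = 9.4676.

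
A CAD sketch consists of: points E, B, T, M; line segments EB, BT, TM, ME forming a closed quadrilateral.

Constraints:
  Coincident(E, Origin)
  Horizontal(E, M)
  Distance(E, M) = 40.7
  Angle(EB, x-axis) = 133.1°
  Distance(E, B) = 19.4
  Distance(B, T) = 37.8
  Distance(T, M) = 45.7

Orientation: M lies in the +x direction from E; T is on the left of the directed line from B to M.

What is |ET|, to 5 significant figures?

41.463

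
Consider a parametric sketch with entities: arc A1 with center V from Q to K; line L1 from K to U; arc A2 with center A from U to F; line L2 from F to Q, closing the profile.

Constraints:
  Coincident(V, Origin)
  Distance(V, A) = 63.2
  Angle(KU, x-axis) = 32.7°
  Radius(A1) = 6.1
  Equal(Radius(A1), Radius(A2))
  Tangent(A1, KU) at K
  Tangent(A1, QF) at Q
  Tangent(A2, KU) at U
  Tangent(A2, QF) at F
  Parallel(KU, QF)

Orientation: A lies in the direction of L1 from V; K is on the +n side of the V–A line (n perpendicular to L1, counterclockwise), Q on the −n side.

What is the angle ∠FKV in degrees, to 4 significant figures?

79.07°

The slot axis is L1's direction at 32.7°, so u = (cos 32.7°, sin 32.7°) = (0.8415, 0.5402) and n = (−sin 32.7°, cos 32.7°) = (-0.5402, 0.8415). V is at the origin and A lies 63.2 along u from V, so A = 63.2·u = (53.18, 34.14). Tangency of A1 to both parallel lines with radius 6.1 puts K and Q at V ± 6.1·n: K = (-3.295, 5.133), Q = (3.295, -5.133). Equal radii place U and F the same way about A: U = A + 6.1·n = (49.89, 39.28), F = A − 6.1·n = (56.48, 29.01). Then cos ∠FKV = KF·KV / (|KF||KV|), giving 79.07°.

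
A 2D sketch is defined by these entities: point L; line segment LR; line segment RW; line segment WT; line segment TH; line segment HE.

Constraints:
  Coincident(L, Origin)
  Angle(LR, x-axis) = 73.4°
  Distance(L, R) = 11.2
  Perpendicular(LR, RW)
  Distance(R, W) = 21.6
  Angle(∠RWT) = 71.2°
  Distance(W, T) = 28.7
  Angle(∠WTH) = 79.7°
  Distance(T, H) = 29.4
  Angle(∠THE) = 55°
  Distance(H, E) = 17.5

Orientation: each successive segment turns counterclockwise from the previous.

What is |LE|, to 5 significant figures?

6.4392

L is at the origin; LR runs at 73.4° with length 11.2, so R = (3.1997, 10.733). The perpendicularity gives RW at right angles to LR, so RW runs at 163.40°; with |RW| = 21.6, W = (-17.500, 16.904). ∠RWT = 71.2° gives WT at -87.800° from the x-axis; with |WT| = 28.7, T = (-16.398, -11.775). ∠WTH = 79.7° gives TH at 12.500° from the x-axis; with |TH| = 29.4, H = (12.305, -5.4114). ∠THE = 55.0° gives HE at 137.50° from the x-axis; with |HE| = 17.5, E = (-0.59758, 6.4114). Then |LE| = |E − L| = 6.4392.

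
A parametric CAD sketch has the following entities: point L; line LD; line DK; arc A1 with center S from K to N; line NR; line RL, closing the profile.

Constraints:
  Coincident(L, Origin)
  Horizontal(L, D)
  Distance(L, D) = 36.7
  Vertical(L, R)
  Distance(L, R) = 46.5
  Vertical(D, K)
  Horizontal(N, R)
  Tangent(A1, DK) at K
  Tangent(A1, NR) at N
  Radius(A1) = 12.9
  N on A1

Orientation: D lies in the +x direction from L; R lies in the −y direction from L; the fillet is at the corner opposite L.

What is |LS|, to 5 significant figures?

41.175

LR is vertical with |LR| = 46.5 and R on the −y side, so R = (0.0000, -46.500). The virtual corner opposite L is at (36.700, -46.500). A1 meets DK tangentially, so SK is at right angles to DK and since A1 is tangent to NR there, SN ⟂ NR, with radius 12.9, so the center S sits 12.9 in from both sides at S = (23.800, -33.600). Then |LS| = |S − L| = 41.175.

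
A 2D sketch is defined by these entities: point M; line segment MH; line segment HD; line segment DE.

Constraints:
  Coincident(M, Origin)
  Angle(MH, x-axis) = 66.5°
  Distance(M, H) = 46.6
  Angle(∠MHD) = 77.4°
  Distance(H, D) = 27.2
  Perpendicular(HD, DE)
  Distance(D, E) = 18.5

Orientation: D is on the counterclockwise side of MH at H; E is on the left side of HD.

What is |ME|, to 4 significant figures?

31.91

M is at the origin; MH runs at 66.5° with length 46.6, so H = 46.6·(cos 66.5°, sin 66.5°) = (18.58, 42.73). ∠MHD = 77.4°, so HD runs at 66.5° + (180° − 77.4°) = 169.1° from the x-axis; with |HD| = 27.2, D = H + 27.2·(cos 169.1°, sin 169.1°) = (-8.128, 47.88). HD is perpendicular to DE; with |DE| = 18.5 on the left of HD, E = D + 18.5·(-0.1891, -0.9820) = (-11.63, 29.71). Then |ME| = |E − M| = 31.91.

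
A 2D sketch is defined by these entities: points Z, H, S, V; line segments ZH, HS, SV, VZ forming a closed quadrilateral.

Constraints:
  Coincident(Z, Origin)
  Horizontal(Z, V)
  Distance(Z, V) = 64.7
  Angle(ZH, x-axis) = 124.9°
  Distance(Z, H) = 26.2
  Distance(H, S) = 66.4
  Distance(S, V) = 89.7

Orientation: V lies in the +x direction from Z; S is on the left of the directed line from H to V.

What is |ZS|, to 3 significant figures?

80.4

Checks: |HS| = 66.40 ✓; |SV| = 89.70 ✓.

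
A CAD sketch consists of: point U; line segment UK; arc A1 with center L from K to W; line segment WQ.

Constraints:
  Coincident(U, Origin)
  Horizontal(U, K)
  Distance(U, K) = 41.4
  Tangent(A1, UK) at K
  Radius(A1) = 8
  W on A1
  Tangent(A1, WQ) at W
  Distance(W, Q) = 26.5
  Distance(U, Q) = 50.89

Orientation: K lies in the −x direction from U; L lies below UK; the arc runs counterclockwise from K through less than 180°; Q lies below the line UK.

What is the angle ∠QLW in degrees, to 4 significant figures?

73.20°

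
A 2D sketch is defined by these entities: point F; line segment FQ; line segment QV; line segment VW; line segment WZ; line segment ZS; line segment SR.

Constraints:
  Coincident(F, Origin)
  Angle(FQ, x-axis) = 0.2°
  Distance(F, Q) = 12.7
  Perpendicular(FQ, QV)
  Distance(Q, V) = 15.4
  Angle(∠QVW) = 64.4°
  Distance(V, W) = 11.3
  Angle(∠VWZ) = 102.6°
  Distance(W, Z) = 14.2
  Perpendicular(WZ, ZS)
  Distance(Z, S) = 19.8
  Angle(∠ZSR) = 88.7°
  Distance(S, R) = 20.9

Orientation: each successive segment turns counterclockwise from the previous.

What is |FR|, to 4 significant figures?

29.17

F is at the origin; FQ runs at 0.2° with length 12.7, so Q = (12.70, 0.04433). FQ ⟂ QV, so QV runs at 90.20°; with |QV| = 15.4, V = (12.65, 15.44). ∠QVW = 64.4° gives VW at -154.2° from the x-axis; with |VW| = 11.3, W = (2.473, 10.53). ∠VWZ = 102.6° gives WZ at -76.80° from the x-axis; with |WZ| = 14.2, Z = (5.715, -3.299). The perpendicularity gives ZS at right angles to WZ, so ZS runs at 13.20°; with |ZS| = 19.8, S = (24.99, 1.223). ∠ZSR = 88.7° gives SR at 104.5° from the x-axis; with |SR| = 20.9, R = (19.76, 21.46). Then |FR| = |R − F| = 29.17.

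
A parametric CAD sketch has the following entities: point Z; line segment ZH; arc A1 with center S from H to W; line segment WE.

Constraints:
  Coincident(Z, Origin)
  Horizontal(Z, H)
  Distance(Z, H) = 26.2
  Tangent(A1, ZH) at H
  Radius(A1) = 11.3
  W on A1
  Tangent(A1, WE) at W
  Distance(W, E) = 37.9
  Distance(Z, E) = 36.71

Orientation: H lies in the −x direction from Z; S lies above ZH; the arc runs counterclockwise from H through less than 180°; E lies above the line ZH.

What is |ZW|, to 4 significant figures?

17.55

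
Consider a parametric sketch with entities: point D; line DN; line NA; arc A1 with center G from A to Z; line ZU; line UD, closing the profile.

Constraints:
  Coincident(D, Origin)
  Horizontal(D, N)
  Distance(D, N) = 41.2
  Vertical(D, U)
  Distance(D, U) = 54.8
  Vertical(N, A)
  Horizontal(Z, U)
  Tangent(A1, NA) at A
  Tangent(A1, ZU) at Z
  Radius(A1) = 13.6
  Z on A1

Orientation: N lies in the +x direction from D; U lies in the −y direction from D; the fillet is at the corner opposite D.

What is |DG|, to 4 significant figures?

49.59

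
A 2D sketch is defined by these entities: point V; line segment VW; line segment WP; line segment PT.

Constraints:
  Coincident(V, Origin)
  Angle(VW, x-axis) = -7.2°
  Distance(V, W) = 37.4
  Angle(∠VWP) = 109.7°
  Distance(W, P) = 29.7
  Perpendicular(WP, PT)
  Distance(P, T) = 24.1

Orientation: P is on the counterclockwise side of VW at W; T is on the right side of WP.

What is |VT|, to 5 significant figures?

72.854

∠VWP = 109.7°, so WP runs at -7.2° + (180° − 109.7°) = 63.100° from the x-axis; with |WP| = 29.7, P = W + 29.7·(cos 63.100°, sin 63.100°) = (50.542, 21.799). The perpendicularity gives PT at right angles to WP; with |PT| = 24.1 on the right of WP, T = P + 24.1·(0.89180, -0.45243) = (72.035, 10.895). Then |VT| = |T − V| = 72.854.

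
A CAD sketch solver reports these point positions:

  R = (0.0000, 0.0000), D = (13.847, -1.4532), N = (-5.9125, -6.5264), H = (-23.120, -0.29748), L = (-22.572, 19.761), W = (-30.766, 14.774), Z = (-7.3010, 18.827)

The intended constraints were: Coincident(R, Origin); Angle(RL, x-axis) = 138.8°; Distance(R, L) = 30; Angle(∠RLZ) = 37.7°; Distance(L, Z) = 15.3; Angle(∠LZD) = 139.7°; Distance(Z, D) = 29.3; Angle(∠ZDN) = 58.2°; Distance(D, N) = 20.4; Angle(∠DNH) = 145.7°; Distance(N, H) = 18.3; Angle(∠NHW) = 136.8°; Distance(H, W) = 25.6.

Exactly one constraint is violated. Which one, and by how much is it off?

Distance(H, W) = 25.6 — off by 8.70.

R = (0.00, 0.00) ✓; RL at 138.8° ✓; |RL| = 30.00 ✓; ∠RLZ = 37.70° ✓; |LZ| = 15.30 ✓; ∠LZD = 139.7° ✓; |ZD| = 29.30 ✓; ∠ZDN = 58.20° ✓; |DN| = 20.40 ✓; ∠DNH = 145.7° ✓; |NH| = 18.30 ✓; ∠NHW = 136.8° ✓; |HW| = 16.90 ✗.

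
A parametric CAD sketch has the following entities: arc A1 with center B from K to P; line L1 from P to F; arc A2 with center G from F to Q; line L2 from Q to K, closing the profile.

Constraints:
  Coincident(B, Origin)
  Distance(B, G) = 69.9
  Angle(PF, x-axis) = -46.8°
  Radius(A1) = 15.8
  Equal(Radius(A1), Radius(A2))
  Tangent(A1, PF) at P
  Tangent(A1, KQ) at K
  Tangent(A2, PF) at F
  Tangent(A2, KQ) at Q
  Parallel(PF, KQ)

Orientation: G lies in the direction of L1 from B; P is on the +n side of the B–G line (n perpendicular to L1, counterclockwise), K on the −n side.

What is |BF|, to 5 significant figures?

71.663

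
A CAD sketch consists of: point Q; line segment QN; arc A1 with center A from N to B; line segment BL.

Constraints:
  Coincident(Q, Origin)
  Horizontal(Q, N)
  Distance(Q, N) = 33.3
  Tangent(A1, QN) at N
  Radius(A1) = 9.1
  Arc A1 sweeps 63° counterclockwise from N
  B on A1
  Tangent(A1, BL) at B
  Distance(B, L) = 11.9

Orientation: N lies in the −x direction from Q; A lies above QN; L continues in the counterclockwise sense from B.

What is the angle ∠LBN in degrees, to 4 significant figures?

148.5°

Q is at the origin; Q and N share the same y with |QN| = 33.3 and N on the −x side, so N = (-33.30, 0.000). A1 meets QN tangentially, so AN is at right angles to QN, so A = N + (0, 9.1) = (-33.30, 9.100). On A1, N sits at bearing -90° from A; a 63° counterclockwise sweep puts B at bearing -27°, so B = A + 9.1·(cos -27°, sin -27°) = (-25.19, 4.969). Since A1 is tangent to BL there, AB ⟂ BL, so BL runs along (−sin -27°, cos -27°); with |BL| = 11.9, L = (-19.79, 15.57). Then cos ∠LBN = BL·BN / (|BL||BN|), giving 148.5°.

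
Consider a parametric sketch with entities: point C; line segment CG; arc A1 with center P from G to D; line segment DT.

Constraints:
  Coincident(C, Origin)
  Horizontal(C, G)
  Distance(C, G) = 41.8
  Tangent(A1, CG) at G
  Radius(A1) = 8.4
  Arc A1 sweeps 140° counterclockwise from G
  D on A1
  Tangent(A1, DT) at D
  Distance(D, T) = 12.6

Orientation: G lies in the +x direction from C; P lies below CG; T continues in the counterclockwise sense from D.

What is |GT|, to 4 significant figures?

23.32

C is at the origin; CG is horizontal with |CG| = 41.8 and G on the +x side, so G = (41.80, 0.000). The tangent condition forces PG to be normal to CG, so P = G + (0, -8.4) = (41.80, -8.400). On A1, G sits at bearing 90° from P; a 140° counterclockwise sweep puts D at bearing 230°, so D = P + 8.4·(cos 230°, sin 230°) = (36.40, -14.83). The tangent condition forces PD to be normal to DT, so DT runs along (−sin 230°, cos 230°); with |DT| = 12.6, T = (46.05, -22.93). Then |GT| = |T − G| = 23.32.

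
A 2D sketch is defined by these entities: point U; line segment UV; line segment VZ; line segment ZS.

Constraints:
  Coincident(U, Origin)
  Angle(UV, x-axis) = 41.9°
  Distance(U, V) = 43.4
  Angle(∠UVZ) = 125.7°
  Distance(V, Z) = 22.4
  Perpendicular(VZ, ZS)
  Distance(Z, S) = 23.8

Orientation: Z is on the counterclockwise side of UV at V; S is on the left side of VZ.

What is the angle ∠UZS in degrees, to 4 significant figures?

53.55°

U is at the origin; UV runs at 41.9° with length 43.4, so V = 43.4·(cos 41.9°, sin 41.9°) = (32.30, 28.98). ∠UVZ = 125.7°, so VZ runs at 41.9° + (180° − 125.7°) = 96.20° from the x-axis; with |VZ| = 22.4, Z = V + 22.4·(cos 96.20°, sin 96.20°) = (29.88, 51.25). VZ ⟂ ZS; with |ZS| = 23.8 on the left of VZ, S = Z + 23.8·(-0.9942, -0.1080) = (6.223, 48.68). Then cos ∠UZS = ZU·ZS / (|ZU||ZS|), giving 53.55°.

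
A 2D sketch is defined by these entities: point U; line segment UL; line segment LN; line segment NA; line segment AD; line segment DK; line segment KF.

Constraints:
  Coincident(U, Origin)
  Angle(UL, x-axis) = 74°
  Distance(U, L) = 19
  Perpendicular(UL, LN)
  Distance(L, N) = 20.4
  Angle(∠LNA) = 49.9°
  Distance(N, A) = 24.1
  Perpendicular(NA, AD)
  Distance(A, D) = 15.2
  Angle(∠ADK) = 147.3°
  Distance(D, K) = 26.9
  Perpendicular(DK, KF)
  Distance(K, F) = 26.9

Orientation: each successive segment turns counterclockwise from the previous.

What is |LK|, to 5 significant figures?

22.517

U is at the origin; UL runs at 74.0° with length 19.0, so L = (5.2371, 18.264). UL is perpendicular to LN, so LN runs at 164.00°; with |LN| = 20.4, N = (-14.373, 23.887). ∠LNA = 49.9° gives NA at -65.900° from the x-axis; with |NA| = 24.1, A = (-4.5319, 1.8877). NA is perpendicular to AD, so AD runs at 24.100°; with |AD| = 15.2, D = (9.3432, 8.0943). ∠ADK = 147.3° gives DK at 56.800° from the x-axis; with |DK| = 26.9, K = (24.073, 30.603). Then |LK| = |K − L| = 22.517.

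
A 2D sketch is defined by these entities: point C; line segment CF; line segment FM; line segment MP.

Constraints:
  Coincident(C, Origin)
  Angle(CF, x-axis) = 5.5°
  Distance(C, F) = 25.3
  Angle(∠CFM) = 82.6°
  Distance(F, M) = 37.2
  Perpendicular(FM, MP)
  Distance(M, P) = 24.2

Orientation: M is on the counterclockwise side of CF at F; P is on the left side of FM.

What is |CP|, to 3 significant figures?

34.0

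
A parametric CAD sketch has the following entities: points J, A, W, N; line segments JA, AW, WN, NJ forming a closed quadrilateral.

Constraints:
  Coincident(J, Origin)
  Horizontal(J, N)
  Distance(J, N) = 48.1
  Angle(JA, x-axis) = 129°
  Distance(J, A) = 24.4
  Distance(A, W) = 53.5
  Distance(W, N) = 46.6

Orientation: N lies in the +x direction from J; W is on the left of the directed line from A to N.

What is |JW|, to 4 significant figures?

54.24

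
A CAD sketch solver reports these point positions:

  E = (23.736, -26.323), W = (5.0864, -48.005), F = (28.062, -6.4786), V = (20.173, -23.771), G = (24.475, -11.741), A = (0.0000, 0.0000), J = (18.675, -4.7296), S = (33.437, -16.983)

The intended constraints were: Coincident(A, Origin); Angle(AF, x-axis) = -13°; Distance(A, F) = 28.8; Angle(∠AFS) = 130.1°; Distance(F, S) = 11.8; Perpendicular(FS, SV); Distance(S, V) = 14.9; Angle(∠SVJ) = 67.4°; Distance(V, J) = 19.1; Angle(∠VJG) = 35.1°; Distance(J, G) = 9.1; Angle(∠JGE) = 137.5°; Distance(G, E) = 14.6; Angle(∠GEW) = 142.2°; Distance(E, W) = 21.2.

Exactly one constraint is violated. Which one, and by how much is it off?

Distance(E, W) = 21.2 — off by 7.40.

A = (0.00, 0.00) ✓; AF at -13.00° ✓; |AF| = 28.80 ✓; ∠AFS = 130.1° ✓; |FS| = 11.80 ✓; ∠(FS, SV) = 90.00° ✓; |SV| = 14.90 ✓; ∠SVJ = 67.40° ✓; |VJ| = 19.10 ✓; ∠VJG = 35.10° ✓; |JG| = 9.099 ✓; ∠JGE = 137.5° ✓; |GE| = 14.60 ✓; ∠GEW = 142.2° ✓; |EW| = 28.60 ✗.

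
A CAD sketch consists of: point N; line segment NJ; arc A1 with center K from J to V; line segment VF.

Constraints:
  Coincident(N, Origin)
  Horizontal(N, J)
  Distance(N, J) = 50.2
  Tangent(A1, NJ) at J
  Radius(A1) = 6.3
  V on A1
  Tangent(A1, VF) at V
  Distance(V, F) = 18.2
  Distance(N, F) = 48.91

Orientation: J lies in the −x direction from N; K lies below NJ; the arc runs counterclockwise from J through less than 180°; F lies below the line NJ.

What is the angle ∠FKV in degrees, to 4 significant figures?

70.91°

N is at the origin; NJ is horizontal with |NJ| = 50.2 and J on the −x side, so J = (-50.20, 0.000). Tangency of A1 to NJ means the radius KJ is perpendicular to NJ, so K = J + (0, -6.3) = (-50.20, -6.300). Since KV ⟂ VF (tangency), |KF| = √(6.3² + 18.2²) = 19.26 regardless of where V sits on A1. So F lies on both circle(N, 48.91) and circle(K, 19.26); the below-NJ intersection is F = (-42.62, -24.00). V is the foot of the tangent from F: V = (-54.86, -10.54).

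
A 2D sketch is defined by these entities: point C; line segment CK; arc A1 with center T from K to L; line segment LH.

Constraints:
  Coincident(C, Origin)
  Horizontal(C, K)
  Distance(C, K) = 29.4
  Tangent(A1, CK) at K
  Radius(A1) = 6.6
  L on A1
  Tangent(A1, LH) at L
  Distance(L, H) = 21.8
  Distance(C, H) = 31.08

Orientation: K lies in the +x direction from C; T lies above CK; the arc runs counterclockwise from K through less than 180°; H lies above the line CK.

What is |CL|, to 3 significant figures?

35.7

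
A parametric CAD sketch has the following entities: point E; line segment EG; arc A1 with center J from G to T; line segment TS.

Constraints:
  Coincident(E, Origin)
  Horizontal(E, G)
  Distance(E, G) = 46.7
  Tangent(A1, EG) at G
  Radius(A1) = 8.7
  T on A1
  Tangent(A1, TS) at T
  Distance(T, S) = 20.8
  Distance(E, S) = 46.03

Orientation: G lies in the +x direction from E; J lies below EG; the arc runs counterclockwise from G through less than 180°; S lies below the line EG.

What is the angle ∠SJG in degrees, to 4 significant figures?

151.9°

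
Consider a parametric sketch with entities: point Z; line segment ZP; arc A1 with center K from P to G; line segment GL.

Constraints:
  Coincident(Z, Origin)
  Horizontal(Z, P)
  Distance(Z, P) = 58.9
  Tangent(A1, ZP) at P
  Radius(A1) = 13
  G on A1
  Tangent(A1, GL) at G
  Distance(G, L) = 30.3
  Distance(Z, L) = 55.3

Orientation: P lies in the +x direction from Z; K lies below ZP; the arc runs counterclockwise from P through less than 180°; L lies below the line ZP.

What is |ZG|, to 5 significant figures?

47.324

Z is at the origin; ZP is horizontal with |ZP| = 58.9 and P on the +x side, so P = (58.900, 0.0000). A1 meets ZP tangentially, so KP is at right angles to ZP, so K = P + (0, -13) = (58.900, -13.000). Since KG ⟂ GL (tangency), |KL| = √(13.0² + 30.3²) = 32.971 regardless of where G sits on A1. So L lies on both circle(Z, 55.3) and circle(K, 32.971); the below-ZP intersection is L = (38.953, -39.253). G is the foot of the tangent from L: G = (46.287, -9.8535).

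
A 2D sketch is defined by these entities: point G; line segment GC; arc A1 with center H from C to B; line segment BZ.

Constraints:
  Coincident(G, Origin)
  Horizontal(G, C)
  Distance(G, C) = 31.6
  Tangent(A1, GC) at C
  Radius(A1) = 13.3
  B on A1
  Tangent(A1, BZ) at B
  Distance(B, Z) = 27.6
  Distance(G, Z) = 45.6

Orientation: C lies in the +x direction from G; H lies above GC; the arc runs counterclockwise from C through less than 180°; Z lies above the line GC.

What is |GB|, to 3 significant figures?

46.6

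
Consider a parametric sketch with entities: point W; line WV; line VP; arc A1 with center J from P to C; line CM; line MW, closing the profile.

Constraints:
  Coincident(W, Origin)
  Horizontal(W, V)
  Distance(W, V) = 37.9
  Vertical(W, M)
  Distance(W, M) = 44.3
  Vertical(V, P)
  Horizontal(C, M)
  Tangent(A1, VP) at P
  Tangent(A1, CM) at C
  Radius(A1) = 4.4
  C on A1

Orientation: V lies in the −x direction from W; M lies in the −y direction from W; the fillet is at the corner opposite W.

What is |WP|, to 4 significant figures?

55.03

W is at the origin; W and V share the same y with |WV| = 37.9 and V on the −x side, so V = (-37.90, 0.000). W and M share the same x with |WM| = 44.3 and M on the −y side, so M = (0.000, -44.30). The virtual corner opposite W is at (-37.90, -44.30). Tangency of A1 to VP means the radius JP is perpendicular to VP and since A1 is tangent to CM there, JC ⟂ CM, with radius 4.4, so the center J sits 4.4 in from both sides at J = (-33.50, -39.90). That places the tangent points at P = (-37.90, -39.90) on VP and C = (-33.50, -44.30) on CM. Then |WP| = |P − W| = 55.03.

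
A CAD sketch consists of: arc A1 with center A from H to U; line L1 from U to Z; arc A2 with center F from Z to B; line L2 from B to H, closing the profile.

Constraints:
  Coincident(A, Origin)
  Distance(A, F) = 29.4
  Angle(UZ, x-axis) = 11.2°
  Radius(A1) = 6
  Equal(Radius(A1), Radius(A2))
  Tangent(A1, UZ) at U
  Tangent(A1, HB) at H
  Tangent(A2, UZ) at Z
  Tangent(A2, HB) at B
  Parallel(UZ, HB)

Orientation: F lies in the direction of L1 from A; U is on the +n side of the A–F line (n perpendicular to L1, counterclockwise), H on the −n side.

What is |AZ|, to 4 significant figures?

30.01

The slot axis is L1's direction at 11.2°, so u = (cos 11.2°, sin 11.2°) = (0.9810, 0.1942) and n = (−sin 11.2°, cos 11.2°) = (-0.1942, 0.9810). A is at the origin and F lies 29.4 along u from A, so F = 29.4·u = (28.84, 5.710). Tangency of A1 to both parallel lines with radius 6.0 puts U and H at A ± 6.0·n: U = (-1.165, 5.886), H = (1.165, -5.886). Equal radii place Z and B the same way about F: Z = F + 6.0·n = (27.67, 11.60), B = F − 6.0·n = (30.01, -0.1752). Then |AZ| = |Z − A| = 30.01.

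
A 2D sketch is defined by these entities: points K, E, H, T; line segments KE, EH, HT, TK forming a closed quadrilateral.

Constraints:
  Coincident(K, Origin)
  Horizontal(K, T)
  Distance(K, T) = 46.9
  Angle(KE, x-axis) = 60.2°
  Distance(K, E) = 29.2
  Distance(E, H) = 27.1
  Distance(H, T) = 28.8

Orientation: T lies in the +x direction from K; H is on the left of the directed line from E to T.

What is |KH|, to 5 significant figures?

50.180

K is at the origin; KT is horizontal with |KT| = 46.9 and T in +x, so T = (46.9, 0). KE runs at 60.2° with |KE| = 29.2, so E = (14.512, 25.339). H is determined by |EH| = 27.1 and |HT| = 28.8 together: it lies at the intersection of circle(E, 27.1) and circle(T, 28.8). With |ET| = 41.122, the foot of the radical line on ET is 19.406 from E and the perpendicular offset is √(27.1² − 19.406²) = 18.916. Taking the left-of-ET solution: H = (41.452, 28.280).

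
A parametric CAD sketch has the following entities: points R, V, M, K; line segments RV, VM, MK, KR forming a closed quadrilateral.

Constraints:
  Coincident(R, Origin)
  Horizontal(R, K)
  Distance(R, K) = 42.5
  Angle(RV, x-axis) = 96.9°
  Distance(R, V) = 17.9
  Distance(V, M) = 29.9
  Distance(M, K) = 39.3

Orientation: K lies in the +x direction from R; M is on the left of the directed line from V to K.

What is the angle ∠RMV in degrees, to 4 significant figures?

23.04°

Checks: |VM| = 29.90 ✓; |MK| = 39.30 ✓.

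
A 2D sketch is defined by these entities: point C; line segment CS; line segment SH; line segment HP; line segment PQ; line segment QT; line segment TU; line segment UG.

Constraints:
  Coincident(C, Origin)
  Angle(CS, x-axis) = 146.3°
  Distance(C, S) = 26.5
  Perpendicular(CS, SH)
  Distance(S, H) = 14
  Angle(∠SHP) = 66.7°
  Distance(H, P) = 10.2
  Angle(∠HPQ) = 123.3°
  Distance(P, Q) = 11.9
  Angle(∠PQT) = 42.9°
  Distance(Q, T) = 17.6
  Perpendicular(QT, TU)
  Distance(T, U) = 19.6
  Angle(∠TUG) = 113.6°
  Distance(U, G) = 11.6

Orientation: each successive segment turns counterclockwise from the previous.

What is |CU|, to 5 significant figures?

29.977

C is at the origin; CS runs at 146.3° with length 26.5, so S = (-22.047, 14.703). The perpendicularity gives SH at right angles to CS, so SH runs at -123.70°; with |SH| = 14.0, H = (-29.815, 3.0560). ∠SHP = 66.7° gives HP at -10.400° from the x-axis; with |HP| = 10.2, P = (-19.782, 1.2147). ∠HPQ = 123.3° gives PQ at 46.300° from the x-axis; with |PQ| = 11.9, Q = (-11.561, 9.8180). ∠PQT = 42.9° gives QT at -176.60° from the x-axis; with |QT| = 17.6, T = (-29.130, 8.7742). QT ⟂ TU, so TU runs at -86.600°; with |TU| = 19.6, U = (-27.967, -10.791). Then |CU| = |U − C| = 29.977.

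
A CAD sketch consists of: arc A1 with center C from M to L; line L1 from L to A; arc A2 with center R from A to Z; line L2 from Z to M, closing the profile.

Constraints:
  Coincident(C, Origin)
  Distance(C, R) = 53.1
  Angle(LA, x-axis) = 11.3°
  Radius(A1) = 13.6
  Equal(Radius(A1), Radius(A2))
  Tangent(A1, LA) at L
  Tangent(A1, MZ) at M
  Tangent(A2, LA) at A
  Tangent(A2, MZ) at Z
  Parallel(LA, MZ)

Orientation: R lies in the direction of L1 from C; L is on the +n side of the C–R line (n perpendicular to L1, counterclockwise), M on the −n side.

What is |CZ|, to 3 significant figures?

54.8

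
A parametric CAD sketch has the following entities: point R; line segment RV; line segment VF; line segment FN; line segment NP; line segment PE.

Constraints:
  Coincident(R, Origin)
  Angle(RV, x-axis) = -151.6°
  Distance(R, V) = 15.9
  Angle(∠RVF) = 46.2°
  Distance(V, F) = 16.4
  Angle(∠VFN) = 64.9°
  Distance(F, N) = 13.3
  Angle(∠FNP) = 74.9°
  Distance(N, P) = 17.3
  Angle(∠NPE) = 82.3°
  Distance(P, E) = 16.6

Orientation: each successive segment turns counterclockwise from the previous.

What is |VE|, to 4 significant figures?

14.22

R is at the origin; RV runs at -151.6° with length 15.9, so V = (-13.99, -7.562). ∠RVF = 46.2° gives VF at -17.80° from the x-axis; with |VF| = 16.4, F = (1.629, -12.58). ∠VFN = 64.9° gives FN at 97.30° from the x-axis; with |FN| = 13.3, N = (-0.06145, 0.6164). ∠FNP = 74.9° gives NP at -157.6° from the x-axis; with |NP| = 17.3, P = (-16.06, -5.976). ∠NPE = 82.3° gives PE at -59.90° from the x-axis; with |PE| = 16.6, E = (-7.731, -20.34). Then |VE| = |E − V| = 14.22.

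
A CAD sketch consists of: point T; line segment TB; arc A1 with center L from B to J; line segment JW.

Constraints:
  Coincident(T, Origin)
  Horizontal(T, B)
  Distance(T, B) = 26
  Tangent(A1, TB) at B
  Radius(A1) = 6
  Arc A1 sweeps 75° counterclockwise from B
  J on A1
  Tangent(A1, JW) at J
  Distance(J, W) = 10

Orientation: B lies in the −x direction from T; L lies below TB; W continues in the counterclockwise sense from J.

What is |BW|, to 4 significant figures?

16.41

T is at the origin; TB is horizontal with |TB| = 26.0 and B on the −x side, so B = (-26.00, 0.000). Since A1 is tangent to TB there, LB ⟂ TB, so L = B + (0, -6) = (-26.00, -6.000). On A1, B sits at bearing 90° from L; a 75° counterclockwise sweep puts J at bearing 165°, so J = L + 6.0·(cos 165°, sin 165°) = (-31.80, -4.447). The tangent condition forces LJ to be normal to JW, so JW runs along (−sin 165°, cos 165°); with |JW| = 10.0, W = (-34.38, -14.11). Then |BW| = |W − B| = 16.41.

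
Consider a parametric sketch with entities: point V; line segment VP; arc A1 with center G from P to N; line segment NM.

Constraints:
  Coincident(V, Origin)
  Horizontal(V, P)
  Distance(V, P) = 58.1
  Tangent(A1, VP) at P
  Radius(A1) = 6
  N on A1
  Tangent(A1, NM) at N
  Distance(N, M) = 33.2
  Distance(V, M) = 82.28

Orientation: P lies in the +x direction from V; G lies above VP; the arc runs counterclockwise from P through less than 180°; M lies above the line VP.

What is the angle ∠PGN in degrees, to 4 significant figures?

71.85°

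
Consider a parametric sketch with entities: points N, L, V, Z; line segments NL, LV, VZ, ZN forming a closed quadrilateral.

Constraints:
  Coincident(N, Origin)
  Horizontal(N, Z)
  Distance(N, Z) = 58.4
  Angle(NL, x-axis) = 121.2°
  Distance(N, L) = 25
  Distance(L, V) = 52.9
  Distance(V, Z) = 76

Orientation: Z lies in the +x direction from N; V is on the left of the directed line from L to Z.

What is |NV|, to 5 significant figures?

66.785

N is at the origin; NZ is horizontal with |NZ| = 58.4 and Z in +x, so Z = (58.4, 0). NL runs at 121.2° with |NL| = 25.0, so L = (-12.951, 21.384). V is determined by |LV| = 52.9 and |VZ| = 76.0 together: it lies at the intersection of circle(L, 52.9) and circle(Z, 76.0). With |LZ| = 74.486, the foot of the radical line on LZ is 17.256 from L and the perpendicular offset is √(52.9² − 17.256²) = 50.007. Taking the left-of-LZ solution: V = (17.935, 64.332).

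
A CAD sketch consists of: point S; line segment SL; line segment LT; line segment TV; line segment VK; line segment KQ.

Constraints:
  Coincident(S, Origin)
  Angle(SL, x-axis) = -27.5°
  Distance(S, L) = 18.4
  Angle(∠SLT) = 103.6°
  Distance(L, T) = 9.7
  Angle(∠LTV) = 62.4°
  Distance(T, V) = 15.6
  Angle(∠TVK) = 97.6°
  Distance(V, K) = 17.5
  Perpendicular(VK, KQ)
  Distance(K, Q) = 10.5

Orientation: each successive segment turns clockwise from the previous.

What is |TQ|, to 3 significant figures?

20.2

S is at the origin; SL runs at -27.5° with length 18.4, so L = (16.3, -8.50). ∠SLT = 103.6° gives LT at -104° from the x-axis; with |LT| = 9.7, T = (14.0, -17.9). ∠LTV = 62.4° gives TV at 138° from the x-axis; with |TV| = 15.6, V = (2.31, -7.58). ∠TVK = 97.6° gives VK at 56.1° from the x-axis; with |VK| = 17.5, K = (12.1, 6.95). VK is perpendicular to KQ, so KQ runs at -33.9°; with |KQ| = 10.5, Q = (20.8, 1.09). Then |TQ| = |Q − T| = 20.2.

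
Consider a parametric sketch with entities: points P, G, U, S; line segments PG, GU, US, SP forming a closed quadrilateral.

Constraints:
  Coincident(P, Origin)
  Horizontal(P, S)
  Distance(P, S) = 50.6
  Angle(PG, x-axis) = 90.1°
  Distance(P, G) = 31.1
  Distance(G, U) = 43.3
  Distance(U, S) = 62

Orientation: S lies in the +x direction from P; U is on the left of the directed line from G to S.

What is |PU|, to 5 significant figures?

67.802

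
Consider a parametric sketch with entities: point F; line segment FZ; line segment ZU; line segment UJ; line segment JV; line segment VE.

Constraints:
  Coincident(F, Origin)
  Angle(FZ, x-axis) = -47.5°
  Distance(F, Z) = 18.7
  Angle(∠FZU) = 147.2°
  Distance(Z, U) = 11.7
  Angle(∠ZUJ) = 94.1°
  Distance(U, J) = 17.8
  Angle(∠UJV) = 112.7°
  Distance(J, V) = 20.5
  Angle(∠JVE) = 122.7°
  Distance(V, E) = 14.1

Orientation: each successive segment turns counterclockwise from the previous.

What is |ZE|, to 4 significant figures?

26.44

F is at the origin; FZ runs at -47.5° with length 18.7, so Z = (12.63, -13.79). ∠FZU = 147.2° gives ZU at -14.70° from the x-axis; with |ZU| = 11.7, U = (23.95, -16.76). ∠ZUJ = 94.1° gives UJ at 71.20° from the x-axis; with |UJ| = 17.8, J = (29.69, 0.09430). ∠UJV = 112.7° gives JV at 138.5° from the x-axis; with |JV| = 20.5, V = (14.33, 13.68). ∠JVE = 122.7° gives VE at -164.2° from the x-axis; with |VE| = 14.1, E = (0.7660, 9.839). Then |ZE| = |E − Z| = 26.44.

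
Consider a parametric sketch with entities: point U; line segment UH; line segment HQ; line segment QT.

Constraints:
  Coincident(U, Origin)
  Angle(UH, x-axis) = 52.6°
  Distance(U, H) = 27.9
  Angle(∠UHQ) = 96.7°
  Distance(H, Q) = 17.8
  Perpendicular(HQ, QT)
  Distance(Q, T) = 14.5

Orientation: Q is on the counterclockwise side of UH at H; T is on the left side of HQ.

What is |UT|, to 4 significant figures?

24.86

U is at the origin; UH runs at 52.6° with length 27.9, so H = 27.9·(cos 52.6°, sin 52.6°) = (16.95, 22.16). ∠UHQ = 96.7°, so HQ runs at 52.6° + (180° − 96.7°) = 135.9° from the x-axis; with |HQ| = 17.8, Q = H + 17.8·(cos 135.9°, sin 135.9°) = (4.163, 34.55). The perpendicularity gives QT at right angles to HQ; with |QT| = 14.5 on the left of HQ, T = Q + 14.5·(-0.6959, -0.7181) = (-5.928, 24.14). Then |UT| = |T − U| = 24.86.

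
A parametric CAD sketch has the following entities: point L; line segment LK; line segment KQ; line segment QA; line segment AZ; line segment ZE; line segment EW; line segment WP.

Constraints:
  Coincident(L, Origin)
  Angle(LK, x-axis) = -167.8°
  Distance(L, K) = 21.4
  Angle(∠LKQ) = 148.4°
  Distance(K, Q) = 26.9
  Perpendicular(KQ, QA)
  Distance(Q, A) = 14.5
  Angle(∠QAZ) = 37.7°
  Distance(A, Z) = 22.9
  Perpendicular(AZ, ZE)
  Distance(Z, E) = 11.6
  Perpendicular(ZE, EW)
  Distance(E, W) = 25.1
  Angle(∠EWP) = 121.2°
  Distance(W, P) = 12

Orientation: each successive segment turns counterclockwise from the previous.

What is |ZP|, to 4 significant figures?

31.34

ZE ⟂ EW, so EW runs at -83.90°; with |EW| = 25.1, W = (-41.60, -37.03). ∠EWP = 121.2° gives WP at -25.10° from the x-axis; with |WP| = 12.0, P = (-30.73, -42.12). Then |ZP| = |P − Z| = 31.34.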